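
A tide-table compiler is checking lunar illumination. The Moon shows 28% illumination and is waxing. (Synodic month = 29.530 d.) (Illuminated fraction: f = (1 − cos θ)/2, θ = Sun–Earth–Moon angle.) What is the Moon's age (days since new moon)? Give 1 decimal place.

5.2 days

From f = (1 − cos θ)/2: cos θ = 1 − 2×0.28 = 0.440; arccos → 63.9°.
Waxing ⇒ before full, so θ = 63.9°.
Age = 29.530 × 63.9°/360° ≈ 5.24 days.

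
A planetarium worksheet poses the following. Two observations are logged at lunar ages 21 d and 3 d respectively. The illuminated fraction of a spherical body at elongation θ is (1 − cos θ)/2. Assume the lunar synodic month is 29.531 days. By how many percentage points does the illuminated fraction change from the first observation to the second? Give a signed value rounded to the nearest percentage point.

-52 percentage points

First observation: θ = 360°·21/29.531 = 256.0°, so f = 0.621.
Second observation: θ = 36.6°, f = 0.098.
Δf = 0.098 − 0.621 = -0.522, i.e. -52 pp.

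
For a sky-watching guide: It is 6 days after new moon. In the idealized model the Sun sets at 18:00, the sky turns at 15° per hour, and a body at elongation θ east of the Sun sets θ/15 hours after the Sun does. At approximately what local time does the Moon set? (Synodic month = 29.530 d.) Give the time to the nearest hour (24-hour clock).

Phase angle: θ = 360°·(6 d)/(29.530 d) = 73.1°.
At 15° of sky rotation per hour, 73.1° corresponds to a 4.88 h lag.
18:00 + 4.88 h ≈ 22:53 → 23:00 to the nearest hour.

23:00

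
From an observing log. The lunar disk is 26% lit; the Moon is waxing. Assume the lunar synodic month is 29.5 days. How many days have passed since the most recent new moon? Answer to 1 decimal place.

cos θ = 1 − 2f = 0.480, giving a principal value of 61.3°.
Before full moon the principal value applies: θ = 61.3°.
That fraction of the synodic month is 61.3/360 × 29.5 d ≈ 5.02 d.

5.0 days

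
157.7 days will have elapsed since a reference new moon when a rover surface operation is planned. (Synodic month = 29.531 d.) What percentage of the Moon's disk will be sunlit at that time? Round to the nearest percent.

77%

157.7 d spans 5 complete synodic months (5 × 29.531 = 147.66 d) plus 10.04 d.
Elongation θ = 360° × 10.04/29.531 ≈ 122.5°.
With cos θ = (-0.537), the lit fraction is (1 − (-0.537))/2 ≈ 0.768, so 77%.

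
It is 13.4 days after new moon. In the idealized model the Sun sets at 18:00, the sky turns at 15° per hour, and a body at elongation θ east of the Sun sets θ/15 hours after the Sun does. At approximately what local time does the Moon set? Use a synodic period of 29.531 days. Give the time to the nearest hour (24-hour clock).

05:00

Elongation θ = 360° × 13.4/29.531 ≈ 163.4°.
The Moon trails the Sun by θ/15 = 163.4/15 ≈ 10.89 hours.
18:00 + 10.89 h ≈ 04:53 → 05:00 to the nearest hour.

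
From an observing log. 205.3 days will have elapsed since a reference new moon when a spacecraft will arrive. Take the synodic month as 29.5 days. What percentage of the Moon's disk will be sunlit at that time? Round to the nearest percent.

Reduce mod P: 205.3 − 6×29.5 = 28.30 d into the current lunation.
Phase angle: θ = 360°·(28.30 d)/(29.5 d) = 345.4°.
With cos θ = 0.968, the lit fraction is (1 − 0.968)/2 ≈ 0.016, so 2%.

2%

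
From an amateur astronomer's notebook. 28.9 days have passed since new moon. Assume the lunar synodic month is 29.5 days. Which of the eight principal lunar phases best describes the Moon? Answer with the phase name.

new moon

θ ≈ 360° × 28.9/29.5 = 353°, which falls in the new moon sector.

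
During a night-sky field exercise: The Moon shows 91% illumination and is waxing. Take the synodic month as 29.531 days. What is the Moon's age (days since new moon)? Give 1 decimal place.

Invert f = (1 − cos θ)/2 to get cos θ = 1 − 2(0.91) = -0.820, hence θ₀ = arccos -0.820 = 145.1°.
Before full moon the principal value applies: θ = 145.1°.
Age = 29.531 × 145.1°/360° ≈ 11.90 days.

11.9 days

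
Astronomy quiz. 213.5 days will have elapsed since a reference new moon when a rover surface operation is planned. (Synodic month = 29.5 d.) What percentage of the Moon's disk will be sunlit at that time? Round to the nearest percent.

213.5/29.5 = 7.237 lunations, so 7 complete cycles and 7.00 d into the next.
Elongation θ = 360° × 7.00/29.5 ≈ 85.4°.
With cos θ = 0.080, the lit fraction is (1 − 0.080)/2 ≈ 0.460, so 46%.

46%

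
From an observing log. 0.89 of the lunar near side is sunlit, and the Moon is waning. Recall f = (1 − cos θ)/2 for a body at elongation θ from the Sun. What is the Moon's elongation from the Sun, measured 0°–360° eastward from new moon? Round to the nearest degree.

Invert f = (1 − cos θ)/2 to get cos θ = 1 − 2(0.89) = -0.780, hence θ₀ = arccos -0.780 = 141.3°.
Waning ⇒ past full, so θ = 360° − 141.3° = 218.7°.

219°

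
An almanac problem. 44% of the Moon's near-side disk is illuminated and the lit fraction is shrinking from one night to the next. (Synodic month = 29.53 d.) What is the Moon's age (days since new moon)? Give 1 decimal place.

From f = (1 − cos θ)/2: cos θ = 1 − 2×0.44 = 0.120; arccos → 83.1°.
Since the Moon is past full (waning), take the reflex angle: θ = 360° − 83.1° = 276.9°.
That fraction of the synodic month is 276.9/360 × 29.53 d ≈ 22.71 d.

22.7 days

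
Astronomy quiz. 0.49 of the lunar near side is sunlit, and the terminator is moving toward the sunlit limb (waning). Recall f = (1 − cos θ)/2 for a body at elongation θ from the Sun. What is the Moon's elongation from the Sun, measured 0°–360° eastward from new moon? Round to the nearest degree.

271°

Invert f = (1 − cos θ)/2 to get cos θ = 1 − 2(0.49) = 0.020, hence θ₀ = arccos 0.020 = 88.9°.
A waning Moon lies in 180°–360°, so θ = 360° − 88.9° = 271.1°.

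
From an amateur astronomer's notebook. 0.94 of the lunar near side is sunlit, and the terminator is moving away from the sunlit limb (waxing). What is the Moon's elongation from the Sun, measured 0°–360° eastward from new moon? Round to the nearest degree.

Invert f = (1 − cos θ)/2 to get cos θ = 1 − 2(0.94) = -0.880, hence θ₀ = arccos -0.880 = 151.6°.
Before full moon the principal value applies: θ = 151.6°.

152°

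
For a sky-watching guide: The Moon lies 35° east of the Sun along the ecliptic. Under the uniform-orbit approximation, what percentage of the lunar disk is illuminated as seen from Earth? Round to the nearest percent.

9%

Half-versine of 35°: (1 − 0.819)/2 = 0.090, i.e. 9%.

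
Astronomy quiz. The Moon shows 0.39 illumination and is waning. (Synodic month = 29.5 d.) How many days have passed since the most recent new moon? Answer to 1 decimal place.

cos θ = 1 − 2f = 0.220, giving a principal value of 77.3°.
Waning ⇒ past full, so θ = 360° − 77.3° = 282.7°.
That fraction of the synodic month is 282.7/360 × 29.5 d ≈ 23.17 d.

23.2 days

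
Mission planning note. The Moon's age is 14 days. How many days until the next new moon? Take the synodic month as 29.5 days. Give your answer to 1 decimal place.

The next new moon completes the synodic month: 29.5 − 14 = 15.500 days.

15.5 days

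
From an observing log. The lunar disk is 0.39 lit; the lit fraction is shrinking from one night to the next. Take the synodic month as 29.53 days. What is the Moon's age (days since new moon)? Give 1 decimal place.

From f = (1 − cos θ)/2: cos θ = 1 − 2×0.39 = 0.220; arccos → 77.3°.
A waning Moon lies in 180°–360°, so θ = 360° − 77.3° = 282.7°.
At 360°/29.53 d per day, 282.7° corresponds to 23.19 days.

23.2 days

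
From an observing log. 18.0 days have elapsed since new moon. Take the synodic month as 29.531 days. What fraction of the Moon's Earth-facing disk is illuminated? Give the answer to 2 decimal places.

0.89

Elongation θ = 360° × 18.0/29.531 ≈ 219.4°.
cos 219.4° = (-0.772), so f = (1 − (-0.772))/2 = 0.886.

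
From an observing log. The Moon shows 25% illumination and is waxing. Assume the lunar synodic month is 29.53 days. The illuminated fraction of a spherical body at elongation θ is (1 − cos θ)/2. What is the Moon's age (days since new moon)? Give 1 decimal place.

cos θ = 1 − 2f = 0.500, giving a principal value of 60.0°.
Waxing ⇒ before full, so θ = 60.0°.
That fraction of the synodic month is 60.0/360 × 29.53 d ≈ 4.92 d.

4.9 days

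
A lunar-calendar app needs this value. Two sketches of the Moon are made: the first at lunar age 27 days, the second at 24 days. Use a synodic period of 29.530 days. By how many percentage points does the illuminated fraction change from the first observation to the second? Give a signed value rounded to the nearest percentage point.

+24 pp

θ₁ = 360° × 27/29.530 = 329.2°, f₁ = (1 − cos θ₁)/2 = 0.071.
θ₂ = 360° × 24/29.530 = 292.6°, f₂ = (1 − cos θ₂)/2 = 0.308.
Change = f₂ − f₁ = +0.237 → +24 percentage points.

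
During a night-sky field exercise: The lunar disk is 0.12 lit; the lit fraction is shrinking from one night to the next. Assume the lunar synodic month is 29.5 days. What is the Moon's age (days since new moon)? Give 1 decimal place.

26.2 days

From f = (1 − cos θ)/2: cos θ = 1 − 2×0.12 = 0.760; arccos → 40.5°.
A waning Moon lies in 180°–360°, so θ = 360° − 40.5° = 319.5°.
Age = 29.5 × 319.5°/360° ≈ 26.18 days.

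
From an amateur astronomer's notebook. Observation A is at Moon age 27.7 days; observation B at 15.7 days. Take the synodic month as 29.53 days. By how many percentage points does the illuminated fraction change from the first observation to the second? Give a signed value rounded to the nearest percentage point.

+95 pp

θ₁ = 360° × 27.7/29.53 = 337.7°, f₁ = (1 − cos θ₁)/2 = 0.037.
θ₂ = 360° × 15.7/29.53 = 191.4°, f₂ = (1 − cos θ₂)/2 = 0.990.
Change = f₂ − f₁ = +0.953 → +95 percentage points.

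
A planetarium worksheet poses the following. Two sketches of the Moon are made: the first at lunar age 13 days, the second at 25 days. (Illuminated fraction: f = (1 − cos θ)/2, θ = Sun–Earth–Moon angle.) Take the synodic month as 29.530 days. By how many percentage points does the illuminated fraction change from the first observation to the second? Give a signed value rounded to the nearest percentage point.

-75 pp

First observation: θ = 360°·13/29.530 = 158.5°, so f = 0.965.
Second observation: θ = 304.8°, f = 0.215.
Δf = 0.215 − 0.965 = -0.750, i.e. -75 pp.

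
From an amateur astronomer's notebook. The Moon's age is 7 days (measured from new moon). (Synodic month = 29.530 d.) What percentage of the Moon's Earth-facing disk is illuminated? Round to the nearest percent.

46%

Elongation θ = 360° × 7/29.530 ≈ 85.3°.
cos 85.3° = 0.081, so f = (1 − 0.081)/2 = 0.459, so 46%.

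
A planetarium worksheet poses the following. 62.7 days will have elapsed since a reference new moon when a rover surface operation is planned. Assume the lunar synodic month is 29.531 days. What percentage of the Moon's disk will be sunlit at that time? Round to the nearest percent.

14%

62.7 d spans 2 complete synodic months (2 × 29.531 = 59.06 d) plus 3.64 d.
The Moon has covered 3.64/29.531 of its cycle, so θ ≈ 360° × 3.64/29.531 = 44.3°.
With cos θ = 0.715, the lit fraction is (1 − 0.715)/2 ≈ 0.142, so 14%.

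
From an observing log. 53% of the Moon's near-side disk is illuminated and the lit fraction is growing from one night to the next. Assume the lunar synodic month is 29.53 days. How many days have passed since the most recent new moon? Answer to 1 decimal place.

7.7 days

Invert f = (1 − cos θ)/2 to get cos θ = 1 − 2(0.53) = -0.060, hence θ₀ = arccos -0.060 = 93.4°.
Before full moon the principal value applies: θ = 93.4°.
That fraction of the synodic month is 93.4/360 × 29.53 d ≈ 7.66 d.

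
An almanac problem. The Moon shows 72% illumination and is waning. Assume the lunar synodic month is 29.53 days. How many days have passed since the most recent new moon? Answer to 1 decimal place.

From f = (1 − cos θ)/2: cos θ = 1 − 2×0.72 = -0.440; arccos → 116.1°.
Since the Moon is past full (waning), take the reflex angle: θ = 360° − 116.1° = 243.9°.
That fraction of the synodic month is 243.9/360 × 29.53 d ≈ 20.01 d.

20.0 days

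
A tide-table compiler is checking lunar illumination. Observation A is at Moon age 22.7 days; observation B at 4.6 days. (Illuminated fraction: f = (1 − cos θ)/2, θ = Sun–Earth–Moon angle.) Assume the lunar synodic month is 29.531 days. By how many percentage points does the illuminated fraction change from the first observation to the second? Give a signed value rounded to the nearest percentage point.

θ₁ = 360° × 22.7/29.531 = 276.7°, f₁ = (1 − cos θ₁)/2 = 0.441.
θ₂ = 360° × 4.6/29.531 = 56.1°, f₂ = (1 − cos θ₂)/2 = 0.221.
Change = f₂ − f₁ = -0.220 → -22 percentage points.

-22 percentage points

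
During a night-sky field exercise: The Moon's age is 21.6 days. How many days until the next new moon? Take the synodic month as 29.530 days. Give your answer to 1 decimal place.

7.9 days

The next new moon completes the synodic month: 29.530 − 21.6 = 7.930 days.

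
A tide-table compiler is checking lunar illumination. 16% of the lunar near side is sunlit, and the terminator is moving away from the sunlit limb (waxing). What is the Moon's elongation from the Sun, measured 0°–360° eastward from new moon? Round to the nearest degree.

cos θ = 1 − 2f = 0.680, giving a principal value of 47.2°.
The Moon is waxing (0°–180°), so θ = 47.2° directly.

47°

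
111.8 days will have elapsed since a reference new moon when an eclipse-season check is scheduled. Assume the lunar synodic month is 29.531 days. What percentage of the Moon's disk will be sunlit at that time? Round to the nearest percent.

39%

111.8/29.531 = 3.786 lunations, so 3 complete cycles and 23.21 d into the next.
Elongation θ = 360° × 23.21/29.531 ≈ 282.9°.
cos 282.9° = 0.223, so f = (1 − 0.223)/2 = 0.388, so 39%.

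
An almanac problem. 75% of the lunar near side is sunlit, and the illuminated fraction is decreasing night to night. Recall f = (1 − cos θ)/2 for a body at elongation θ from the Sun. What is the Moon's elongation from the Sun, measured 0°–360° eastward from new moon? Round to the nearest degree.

cos θ = 1 − 2f = -0.500, giving a principal value of 120.0°.
A waning Moon lies in 180°–360°, so θ = 360° − 120.0° = 240.0°.

240°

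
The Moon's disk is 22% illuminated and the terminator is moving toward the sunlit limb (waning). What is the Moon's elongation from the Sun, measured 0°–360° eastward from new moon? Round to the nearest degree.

Invert f = (1 − cos θ)/2 to get cos θ = 1 − 2(0.22) = 0.560, hence θ₀ = arccos 0.560 = 55.9°.
Waning ⇒ past full, so θ = 360° − 55.9° = 304.1°.

304°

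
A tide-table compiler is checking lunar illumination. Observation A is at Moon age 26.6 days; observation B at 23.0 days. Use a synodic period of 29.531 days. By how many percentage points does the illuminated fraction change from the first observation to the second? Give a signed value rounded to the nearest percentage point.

+32 percentage points

First observation: θ = 360°·26.6/29.531 = 324.3°, so f = 0.094.
Second observation: θ = 280.4°, f = 0.410.
Δf = 0.410 − 0.094 = +0.316, i.e. +32 pp.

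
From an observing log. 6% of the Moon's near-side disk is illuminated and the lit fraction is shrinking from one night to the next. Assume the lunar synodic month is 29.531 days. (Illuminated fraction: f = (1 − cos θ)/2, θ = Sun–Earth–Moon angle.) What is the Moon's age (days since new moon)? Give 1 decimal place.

cos θ = 1 − 2f = 0.880, giving a principal value of 28.4°.
Since the Moon is past full (waning), take the reflex angle: θ = 360° − 28.4° = 331.6°.
Age = 29.531 × 331.6°/360° ≈ 27.20 days.

27.2 days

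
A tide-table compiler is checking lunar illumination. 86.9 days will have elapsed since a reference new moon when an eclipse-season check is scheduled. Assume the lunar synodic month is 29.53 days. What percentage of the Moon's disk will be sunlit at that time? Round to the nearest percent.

86.9/29.53 = 2.943 lunations, so 2 complete cycles and 27.84 d into the next.
Phase angle: θ = 360°·(27.84 d)/(29.53 d) = 339.4°.
With cos θ = 0.936, the lit fraction is (1 − 0.936)/2 ≈ 0.032, so 3%.

3%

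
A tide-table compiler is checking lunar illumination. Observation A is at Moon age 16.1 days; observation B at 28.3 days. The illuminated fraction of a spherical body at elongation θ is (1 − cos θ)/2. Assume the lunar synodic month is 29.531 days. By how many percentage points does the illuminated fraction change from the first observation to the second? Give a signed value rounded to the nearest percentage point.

-96 percentage points

First observation: θ = 360°·16.1/29.531 = 196.3°, so f = 0.980.
Second observation: θ = 345.0°, f = 0.017.
Δf = 0.017 − 0.980 = -0.963, i.e. -96 pp.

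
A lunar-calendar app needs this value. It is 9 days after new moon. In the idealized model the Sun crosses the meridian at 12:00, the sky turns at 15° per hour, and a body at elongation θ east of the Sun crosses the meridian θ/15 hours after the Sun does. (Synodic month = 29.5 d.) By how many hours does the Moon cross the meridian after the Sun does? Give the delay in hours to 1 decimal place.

Elongation θ = 360° × 9/29.5 ≈ 109.8°.
At 15° of sky rotation per hour, 109.8° corresponds to a 7.32 h lag.
So the Moon crosses the meridian 7.32 h after the Sun.

7.3 h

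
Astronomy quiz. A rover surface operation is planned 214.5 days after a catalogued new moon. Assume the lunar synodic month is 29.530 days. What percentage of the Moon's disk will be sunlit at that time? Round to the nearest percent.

54%

214.5/29.530 = 7.264 lunations, so 7 complete cycles and 7.79 d into the next.
Phase angle: θ = 360°·(7.79 d)/(29.530 d) = 95.0°.
With cos θ = (-0.087), the lit fraction is (1 − (-0.087))/2 ≈ 0.543, so 54%.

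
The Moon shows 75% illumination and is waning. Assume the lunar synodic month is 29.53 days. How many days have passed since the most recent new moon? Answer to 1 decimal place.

cos θ = 1 − 2f = -0.500, giving a principal value of 120.0°.
A waning Moon lies in 180°–360°, so θ = 360° − 120.0° = 240.0°.
At 360°/29.53 d per day, 240.0° corresponds to 19.69 days.

19.7 days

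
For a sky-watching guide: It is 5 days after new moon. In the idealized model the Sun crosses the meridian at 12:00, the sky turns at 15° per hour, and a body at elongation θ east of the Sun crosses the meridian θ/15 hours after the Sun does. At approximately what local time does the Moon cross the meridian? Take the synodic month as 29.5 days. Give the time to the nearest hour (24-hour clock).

The Moon has covered 5/29.5 of its cycle, so θ ≈ 360° × 5/29.5 = 61.0°.
At 15° of sky rotation per hour, 61.0° corresponds to a 4.07 h lag.
12:00 + 4.07 h ≈ 16:04 → 16:00 to the nearest hour.

16:00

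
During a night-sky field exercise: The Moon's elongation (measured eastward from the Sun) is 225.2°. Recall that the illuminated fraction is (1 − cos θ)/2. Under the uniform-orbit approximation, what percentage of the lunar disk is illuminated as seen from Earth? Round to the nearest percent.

85%

cos 225.2° = (-0.705), so f = (1 − (-0.705))/2 = 0.852, i.e. 85%.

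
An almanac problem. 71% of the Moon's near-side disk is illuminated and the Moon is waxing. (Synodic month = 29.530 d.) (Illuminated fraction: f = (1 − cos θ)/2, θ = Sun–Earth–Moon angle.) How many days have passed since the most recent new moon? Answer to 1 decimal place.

9.4 days

cos θ = 1 − 2f = -0.420, giving a principal value of 114.8°.
Before full moon the principal value applies: θ = 114.8°.
Age = 29.530 × 114.8°/360° ≈ 9.42 days.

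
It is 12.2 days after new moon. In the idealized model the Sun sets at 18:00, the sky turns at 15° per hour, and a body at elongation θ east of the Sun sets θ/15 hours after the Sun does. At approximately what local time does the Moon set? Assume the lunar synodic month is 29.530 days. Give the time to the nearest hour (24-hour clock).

The Moon has covered 12.2/29.530 of its cycle, so θ ≈ 360° × 12.2/29.530 = 148.7°.
Delay after the Sun = 148.7° / (15°/h) ≈ 9.92 h.
18:00 + 9.92 h ≈ 03:55 → 04:00 to the nearest hour.

04:00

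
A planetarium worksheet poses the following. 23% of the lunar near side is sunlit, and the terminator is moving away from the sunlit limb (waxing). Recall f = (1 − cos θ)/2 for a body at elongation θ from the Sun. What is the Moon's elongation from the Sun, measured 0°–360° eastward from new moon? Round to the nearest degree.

From f = (1 − cos θ)/2: cos θ = 1 − 2×0.23 = 0.540; arccos → 57.3°.
The Moon is waxing (0°–180°), so θ = 57.3° directly.

57°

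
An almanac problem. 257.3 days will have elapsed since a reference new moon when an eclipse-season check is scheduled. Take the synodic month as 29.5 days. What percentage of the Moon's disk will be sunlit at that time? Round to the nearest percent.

257.3/29.5 = 8.722 lunations, so 8 complete cycles and 21.30 d into the next.
Elongation θ = 360° × 21.30/29.5 ≈ 259.9°.
Illuminated fraction = (1 − cos 259.9°)/2 = (1 − (-0.175))/2 ≈ 0.587, so 59%.

59%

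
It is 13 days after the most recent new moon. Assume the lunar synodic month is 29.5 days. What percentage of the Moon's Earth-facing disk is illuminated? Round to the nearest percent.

97%

Elongation θ = 360° × 13/29.5 ≈ 158.6°.
cos 158.6° = (-0.931), so f = (1 − (-0.931))/2 = 0.966, so 97%.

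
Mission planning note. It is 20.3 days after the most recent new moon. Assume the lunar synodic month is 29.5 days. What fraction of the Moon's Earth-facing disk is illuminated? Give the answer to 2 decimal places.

0.69

Elongation θ = 360° × 20.3/29.5 ≈ 247.7°.
With cos θ = (-0.379), the lit fraction is (1 − (-0.379))/2 ≈ 0.689.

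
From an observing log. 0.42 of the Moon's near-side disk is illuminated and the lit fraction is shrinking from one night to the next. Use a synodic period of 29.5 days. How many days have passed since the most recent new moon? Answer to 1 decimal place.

cos θ = 1 − 2f = 0.160, giving a principal value of 80.8°.
Waning ⇒ past full, so θ = 360° − 80.8° = 279.2°.
Age = 29.5 × 279.2°/360° ≈ 22.88 days.

22.9 days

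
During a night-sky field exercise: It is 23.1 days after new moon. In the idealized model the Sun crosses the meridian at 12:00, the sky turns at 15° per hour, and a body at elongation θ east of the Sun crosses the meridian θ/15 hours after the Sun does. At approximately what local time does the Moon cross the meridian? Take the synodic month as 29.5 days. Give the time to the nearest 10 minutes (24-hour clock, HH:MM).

Elongation θ = 360° × 23.1/29.5 ≈ 281.9°.
At 15° of sky rotation per hour, 281.9° corresponds to a 18.79 h lag.
12:00 + 18.793 h ≈ 06:48 → 06:50 to the nearest ten minutes.

06:50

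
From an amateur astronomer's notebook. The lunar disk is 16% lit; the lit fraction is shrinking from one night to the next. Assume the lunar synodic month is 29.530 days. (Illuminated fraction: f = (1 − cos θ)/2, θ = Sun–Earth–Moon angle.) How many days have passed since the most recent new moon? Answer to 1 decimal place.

cos θ = 1 − 2f = 0.680, giving a principal value of 47.2°.
A waning Moon lies in 180°–360°, so θ = 360° − 47.2° = 312.8°.
At 360°/29.530 d per day, 312.8° corresponds to 25.66 days.

25.7 days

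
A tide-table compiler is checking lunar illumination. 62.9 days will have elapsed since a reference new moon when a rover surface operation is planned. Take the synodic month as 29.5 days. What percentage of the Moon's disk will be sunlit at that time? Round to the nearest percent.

16%

62.9/29.5 = 2.132 lunations, so 2 complete cycles and 3.90 d into the next.
Elongation θ = 360° × 3.90/29.5 ≈ 47.6°.
With cos θ = 0.674, the lit fraction is (1 − 0.674)/2 ≈ 0.163, so 16%.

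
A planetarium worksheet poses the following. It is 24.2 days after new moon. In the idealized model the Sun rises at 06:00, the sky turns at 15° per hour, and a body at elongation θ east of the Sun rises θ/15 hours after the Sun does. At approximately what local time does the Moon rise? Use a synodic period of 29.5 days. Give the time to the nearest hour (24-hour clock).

02:00

Elongation θ = 360° × 24.2/29.5 ≈ 295.3°.
At 15° of sky rotation per hour, 295.3° corresponds to a 19.69 h lag.
06:00 + 19.69 h ≈ 01:41 → 02:00 to the nearest hour.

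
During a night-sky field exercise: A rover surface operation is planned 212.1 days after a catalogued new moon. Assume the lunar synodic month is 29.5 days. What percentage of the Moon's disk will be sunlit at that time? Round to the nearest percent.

212.1 d spans 7 complete synodic months (7 × 29.5 = 206.50 d) plus 5.60 d.
Phase angle: θ = 360°·(5.60 d)/(29.5 d) = 68.3°.
With cos θ = 0.369, the lit fraction is (1 − 0.369)/2 ≈ 0.315, so 32%.

32%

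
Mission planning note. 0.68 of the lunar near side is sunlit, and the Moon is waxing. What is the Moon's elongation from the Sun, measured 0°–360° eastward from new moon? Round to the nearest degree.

111°

Invert f = (1 − cos θ)/2 to get cos θ = 1 − 2(0.68) = -0.360, hence θ₀ = arccos -0.360 = 111.1°.
The Moon is waxing (0°–180°), so θ = 111.1° directly.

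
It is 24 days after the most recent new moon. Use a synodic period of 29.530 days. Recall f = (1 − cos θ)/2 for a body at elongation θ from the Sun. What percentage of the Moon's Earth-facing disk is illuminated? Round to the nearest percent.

Phase angle: θ = 360°·(24 d)/(29.530 d) = 292.6°.
Illuminated fraction = (1 − cos 292.6°)/2 = (1 − 0.384)/2 ≈ 0.308, so 31%.

31%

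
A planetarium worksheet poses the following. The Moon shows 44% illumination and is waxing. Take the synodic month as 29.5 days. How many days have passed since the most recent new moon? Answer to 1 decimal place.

From f = (1 − cos θ)/2: cos θ = 1 − 2×0.44 = 0.120; arccos → 83.1°.
The Moon is waxing (0°–180°), so θ = 83.1° directly.
Age = 29.5 × 83.1°/360° ≈ 6.81 days.

6.8 days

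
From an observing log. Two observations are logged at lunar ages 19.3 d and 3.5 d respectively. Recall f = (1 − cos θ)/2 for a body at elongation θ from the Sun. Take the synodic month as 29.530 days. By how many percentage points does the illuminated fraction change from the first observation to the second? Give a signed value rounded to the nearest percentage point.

First observation: θ = 360°·19.3/29.530 = 235.3°, so f = 0.785.
Second observation: θ = 42.7°, f = 0.132.
Δf = 0.132 − 0.785 = -0.652, i.e. -65 pp.

-65 pp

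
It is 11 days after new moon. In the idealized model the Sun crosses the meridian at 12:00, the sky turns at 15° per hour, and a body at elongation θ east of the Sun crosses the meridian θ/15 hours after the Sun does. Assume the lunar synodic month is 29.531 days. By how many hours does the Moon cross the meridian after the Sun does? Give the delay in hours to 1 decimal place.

8.9 h

Elongation θ = 360° × 11/29.531 ≈ 134.1°.
Delay after the Sun = 134.1° / (15°/h) ≈ 8.94 h.
So the Moon crosses the meridian 8.94 h after the Sun.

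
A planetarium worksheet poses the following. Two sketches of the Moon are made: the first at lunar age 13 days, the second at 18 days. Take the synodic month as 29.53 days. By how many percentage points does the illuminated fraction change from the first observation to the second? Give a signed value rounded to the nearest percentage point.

θ₁ = 360° × 13/29.53 = 158.5°, f₁ = (1 − cos θ₁)/2 = 0.965.
θ₂ = 360° × 18/29.53 = 219.4°, f₂ = (1 − cos θ₂)/2 = 0.886.
Change = f₂ − f₁ = -0.079 → -8 percentage points.

-8 pp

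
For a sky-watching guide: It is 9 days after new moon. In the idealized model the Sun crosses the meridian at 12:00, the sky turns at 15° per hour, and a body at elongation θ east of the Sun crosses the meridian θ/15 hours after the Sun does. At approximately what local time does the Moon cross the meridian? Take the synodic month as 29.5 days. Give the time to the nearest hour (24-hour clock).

Elongation θ = 360° × 9/29.5 ≈ 109.8°.
At 15° of sky rotation per hour, 109.8° corresponds to a 7.32 h lag.
12:00 + 7.32 h ≈ 19:19 → 19:00 to the nearest hour.

19:00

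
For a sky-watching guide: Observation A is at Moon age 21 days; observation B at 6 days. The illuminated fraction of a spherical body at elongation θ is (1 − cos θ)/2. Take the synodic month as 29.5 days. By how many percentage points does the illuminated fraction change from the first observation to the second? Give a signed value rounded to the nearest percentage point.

-26 percentage points

θ₁ = 360° × 21/29.5 = 256.3°, f₁ = (1 − cos θ₁)/2 = 0.619.
θ₂ = 360° × 6/29.5 = 73.2°, f₂ = (1 − cos θ₂)/2 = 0.356.
Change = f₂ − f₁ = -0.263 → -26 percentage points.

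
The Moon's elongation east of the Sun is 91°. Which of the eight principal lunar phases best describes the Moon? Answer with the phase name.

91° lies in the first quarter sector of the 8-phase cycle.

first quarter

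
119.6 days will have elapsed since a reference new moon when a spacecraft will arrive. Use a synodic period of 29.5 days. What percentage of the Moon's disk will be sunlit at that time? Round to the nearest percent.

3%

119.6 d spans 4 complete synodic months (4 × 29.5 = 118.00 d) plus 1.60 d.
The Moon has covered 1.60/29.5 of its cycle, so θ ≈ 360° × 1.60/29.5 = 19.5°.
cos 19.5° = 0.942, so f = (1 − 0.942)/2 = 0.029, so 3%.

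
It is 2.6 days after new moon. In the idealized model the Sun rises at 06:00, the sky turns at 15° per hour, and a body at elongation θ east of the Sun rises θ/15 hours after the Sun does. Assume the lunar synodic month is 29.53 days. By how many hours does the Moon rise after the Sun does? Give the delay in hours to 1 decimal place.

Elongation θ = 360° × 2.6/29.53 ≈ 31.7°.
At 15° of sky rotation per hour, 31.7° corresponds to a 2.11 h lag.
So the Moon rises 2.11 h after the Sun.

2.1 h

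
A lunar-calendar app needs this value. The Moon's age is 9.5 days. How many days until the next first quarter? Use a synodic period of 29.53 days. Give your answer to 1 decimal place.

First quarter is 0.25 of the way through the cycle: age 0.25 × 29.53 = 7.383 d.
This lunation's first quarter (7.383 d) has passed, so add one period: 36.913 − 9.5 = 27.413 days.

27.4 days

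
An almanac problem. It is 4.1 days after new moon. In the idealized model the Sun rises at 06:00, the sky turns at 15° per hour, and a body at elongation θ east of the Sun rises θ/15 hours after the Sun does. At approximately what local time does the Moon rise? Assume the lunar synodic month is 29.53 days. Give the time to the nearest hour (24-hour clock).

09:00

Phase angle: θ = 360°·(4.1 d)/(29.53 d) = 50.0°.
The Moon trails the Sun by θ/15 = 50.0/15 ≈ 3.33 hours.
06:00 + 3.33 h ≈ 09:20 → 09:00 to the nearest hour.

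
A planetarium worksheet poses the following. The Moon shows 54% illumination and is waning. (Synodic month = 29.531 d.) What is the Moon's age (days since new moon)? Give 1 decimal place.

Invert f = (1 − cos θ)/2 to get cos θ = 1 − 2(0.54) = -0.080, hence θ₀ = arccos -0.080 = 94.6°.
Since the Moon is past full (waning), take the reflex angle: θ = 360° − 94.6° = 265.4°.
Age = 29.531 × 265.4°/360° ≈ 21.77 days.

21.8 days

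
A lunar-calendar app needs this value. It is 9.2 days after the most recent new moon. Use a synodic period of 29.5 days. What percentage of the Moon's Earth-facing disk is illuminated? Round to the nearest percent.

69%

Phase angle: θ = 360°·(9.2 d)/(29.5 d) = 112.3°.
cos 112.3° = (-0.379), so f = (1 − (-0.379))/2 = 0.689, so 69%.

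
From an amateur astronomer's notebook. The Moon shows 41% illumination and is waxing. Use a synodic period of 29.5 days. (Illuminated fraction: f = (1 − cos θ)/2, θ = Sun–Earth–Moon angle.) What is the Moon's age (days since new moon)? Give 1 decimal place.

Invert f = (1 − cos θ)/2 to get cos θ = 1 − 2(0.41) = 0.180, hence θ₀ = arccos 0.180 = 79.6°.
The Moon is waxing (0°–180°), so θ = 79.6° directly.
Age = 29.5 × 79.6°/360° ≈ 6.53 days.

6.5 days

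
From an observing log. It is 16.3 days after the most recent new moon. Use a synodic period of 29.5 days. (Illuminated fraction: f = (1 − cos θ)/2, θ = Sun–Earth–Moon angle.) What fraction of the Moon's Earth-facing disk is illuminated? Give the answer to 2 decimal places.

The Moon has covered 16.3/29.5 of its cycle, so θ ≈ 360° × 16.3/29.5 = 198.9°.
With cos θ = (-0.946), the lit fraction is (1 − (-0.946))/2 ≈ 0.973.

0.97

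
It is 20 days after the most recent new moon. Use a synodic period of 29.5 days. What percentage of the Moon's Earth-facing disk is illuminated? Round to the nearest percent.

Elongation θ = 360° × 20/29.5 ≈ 244.1°.
cos 244.1° = (-0.437), so f = (1 − (-0.437))/2 = 0.719, so 72%.

72%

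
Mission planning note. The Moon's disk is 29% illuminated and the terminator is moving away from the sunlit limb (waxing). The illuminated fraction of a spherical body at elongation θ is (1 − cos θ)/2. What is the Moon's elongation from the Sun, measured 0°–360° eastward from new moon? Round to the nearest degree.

65°

cos θ = 1 − 2f = 0.420, giving a principal value of 65.2°.
Waxing ⇒ before full, so θ = 65.2°.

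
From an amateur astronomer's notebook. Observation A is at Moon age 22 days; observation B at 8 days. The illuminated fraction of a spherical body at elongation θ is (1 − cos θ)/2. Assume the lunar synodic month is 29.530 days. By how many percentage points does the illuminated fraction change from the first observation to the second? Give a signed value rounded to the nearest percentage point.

First observation: θ = 360°·22/29.530 = 268.2°, so f = 0.516.
Second observation: θ = 97.5°, f = 0.566.
Δf = 0.566 − 0.516 = +0.050, i.e. +5 pp.

+5 percentage points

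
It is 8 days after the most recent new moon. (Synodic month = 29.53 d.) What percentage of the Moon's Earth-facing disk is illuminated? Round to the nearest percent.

Elongation θ = 360° × 8/29.53 ≈ 97.5°.
With cos θ = (-0.131), the lit fraction is (1 − (-0.131))/2 ≈ 0.566, so 57%.

57%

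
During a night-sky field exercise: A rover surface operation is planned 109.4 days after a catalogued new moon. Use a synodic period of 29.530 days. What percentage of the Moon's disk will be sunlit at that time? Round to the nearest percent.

64%

109.4/29.530 = 3.705 lunations, so 3 complete cycles and 20.81 d into the next.
The Moon has covered 20.81/29.530 of its cycle, so θ ≈ 360° × 20.81/29.530 = 253.7°.
cos 253.7° = (-0.281), so f = (1 − (-0.281))/2 = 0.640, so 64%.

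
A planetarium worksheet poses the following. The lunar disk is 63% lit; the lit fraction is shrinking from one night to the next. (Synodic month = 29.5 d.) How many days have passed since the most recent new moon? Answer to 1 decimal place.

Invert f = (1 − cos θ)/2 to get cos θ = 1 − 2(0.63) = -0.260, hence θ₀ = arccos -0.260 = 105.1°.
Since the Moon is past full (waning), take the reflex angle: θ = 360° − 105.1° = 254.9°.
That fraction of the synodic month is 254.9/360 × 29.5 d ≈ 20.89 d.

20.9 days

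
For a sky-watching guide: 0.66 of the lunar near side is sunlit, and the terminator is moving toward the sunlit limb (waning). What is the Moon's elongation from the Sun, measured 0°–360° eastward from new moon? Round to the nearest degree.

251°

From f = (1 − cos θ)/2: cos θ = 1 − 2×0.66 = -0.320; arccos → 108.7°.
A waning Moon lies in 180°–360°, so θ = 360° − 108.7° = 251.3°.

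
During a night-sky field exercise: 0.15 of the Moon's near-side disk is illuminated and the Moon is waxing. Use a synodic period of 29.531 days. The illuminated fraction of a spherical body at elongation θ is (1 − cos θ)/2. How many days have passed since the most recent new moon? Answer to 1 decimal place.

3.7 days

Invert f = (1 − cos θ)/2 to get cos θ = 1 − 2(0.15) = 0.700, hence θ₀ = arccos 0.700 = 45.6°.
Before full moon the principal value applies: θ = 45.6°.
Age = 29.531 × 45.6°/360° ≈ 3.74 days.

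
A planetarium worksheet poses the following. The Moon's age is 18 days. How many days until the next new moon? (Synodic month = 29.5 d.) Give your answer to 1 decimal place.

11.5 days

One full lunation from the last new moon is 29.5 d; remaining = 29.5 − 18 = 11.500 d.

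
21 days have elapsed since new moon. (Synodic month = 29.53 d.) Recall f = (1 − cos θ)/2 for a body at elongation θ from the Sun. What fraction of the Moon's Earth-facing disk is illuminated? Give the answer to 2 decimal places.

0.62

Phase angle: θ = 360°·(21 d)/(29.53 d) = 256.0°.
With cos θ = (-0.242), the lit fraction is (1 − (-0.242))/2 ≈ 0.621.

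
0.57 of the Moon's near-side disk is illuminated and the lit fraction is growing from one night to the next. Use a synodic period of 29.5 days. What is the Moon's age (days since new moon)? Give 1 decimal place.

cos θ = 1 − 2f = -0.140, giving a principal value of 98.0°.
Before full moon the principal value applies: θ = 98.0°.
Age = 29.5 × 98.0°/360° ≈ 8.03 days.

8.0 days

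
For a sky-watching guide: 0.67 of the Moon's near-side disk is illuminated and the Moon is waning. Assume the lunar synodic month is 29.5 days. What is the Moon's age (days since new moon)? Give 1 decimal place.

Invert f = (1 − cos θ)/2 to get cos θ = 1 − 2(0.67) = -0.340, hence θ₀ = arccos -0.340 = 109.9°.
Waning ⇒ past full, so θ = 360° − 109.9° = 250.1°.
Age = 29.5 × 250.1°/360° ≈ 20.50 days.

20.5 days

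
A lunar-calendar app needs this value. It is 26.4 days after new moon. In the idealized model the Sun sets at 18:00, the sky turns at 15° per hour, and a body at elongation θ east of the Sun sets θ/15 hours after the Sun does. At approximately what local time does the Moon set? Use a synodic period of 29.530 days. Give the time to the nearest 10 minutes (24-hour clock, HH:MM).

Phase angle: θ = 360°·(26.4 d)/(29.530 d) = 321.8°.
Delay after the Sun = 321.8° / (15°/h) ≈ 21.46 h.
18:00 + 21.456 h ≈ 15:27 → 15:30 to the nearest ten minutes.

15:30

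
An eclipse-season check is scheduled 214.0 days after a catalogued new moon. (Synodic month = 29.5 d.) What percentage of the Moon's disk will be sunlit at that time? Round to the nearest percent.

51%

214.0/29.5 = 7.254 lunations, so 7 complete cycles and 7.50 d into the next.
Phase angle: θ = 360°·(7.50 d)/(29.5 d) = 91.5°.
With cos θ = (-0.027), the lit fraction is (1 − (-0.027))/2 ≈ 0.513, so 51%.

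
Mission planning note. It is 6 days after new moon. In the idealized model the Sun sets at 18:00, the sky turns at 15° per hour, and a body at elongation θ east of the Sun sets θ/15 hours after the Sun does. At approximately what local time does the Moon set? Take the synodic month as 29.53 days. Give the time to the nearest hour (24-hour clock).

Elongation θ = 360° × 6/29.53 ≈ 73.1°.
At 15° of sky rotation per hour, 73.1° corresponds to a 4.88 h lag.
18:00 + 4.88 h ≈ 22:53 → 23:00 to the nearest hour.

23:00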